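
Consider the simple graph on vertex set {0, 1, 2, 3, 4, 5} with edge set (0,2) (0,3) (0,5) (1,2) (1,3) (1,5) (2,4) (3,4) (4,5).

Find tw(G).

A width-3 tree decomposition is:
Bags: B1 = {0, 1, 4, 5}  B2 = {0, 1, 3, 4}  B3 = {0, 1, 2, 4}
Tree: B1–B2, B2–B3
Every bag has size at most 4, so the width is 4 − 1 = 3 and tw(G) ≤ 3. For the lower bound: the 4 vertex sets {4,5}, {0,3}, {1}, {2} are disjoint, each induces a connected subgraph, and every pair is joined by at least one edge of G. Contracting each set to a single vertex therefore yields K_{4} as a minor, and since treewidth is minor-monotone, tw(G) ≥ tw(K_{4}) = 3. Therefore the treewidth is 3.

3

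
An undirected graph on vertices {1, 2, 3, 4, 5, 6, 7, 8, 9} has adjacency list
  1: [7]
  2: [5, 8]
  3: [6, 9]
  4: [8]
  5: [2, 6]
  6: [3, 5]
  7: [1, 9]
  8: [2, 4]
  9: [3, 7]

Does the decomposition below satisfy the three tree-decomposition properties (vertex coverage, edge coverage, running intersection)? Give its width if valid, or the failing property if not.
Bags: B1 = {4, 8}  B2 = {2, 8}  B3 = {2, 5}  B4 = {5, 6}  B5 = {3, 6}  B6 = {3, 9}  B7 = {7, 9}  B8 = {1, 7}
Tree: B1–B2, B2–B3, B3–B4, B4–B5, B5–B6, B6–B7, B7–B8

Vertex coverage: the bags together contain {1, 2, 3, 4, 5, 6, 7, 8, 9}, the full vertex set. Edge coverage: each edge of G has both endpoints in at least one bag. Running intersection: for every vertex, the bags containing it form a connected subtree. All three properties hold, so this is a valid tree decomposition of width max|bag| − 1 = 1, and hence tw(G) ≤ 1.

Yes; width 1.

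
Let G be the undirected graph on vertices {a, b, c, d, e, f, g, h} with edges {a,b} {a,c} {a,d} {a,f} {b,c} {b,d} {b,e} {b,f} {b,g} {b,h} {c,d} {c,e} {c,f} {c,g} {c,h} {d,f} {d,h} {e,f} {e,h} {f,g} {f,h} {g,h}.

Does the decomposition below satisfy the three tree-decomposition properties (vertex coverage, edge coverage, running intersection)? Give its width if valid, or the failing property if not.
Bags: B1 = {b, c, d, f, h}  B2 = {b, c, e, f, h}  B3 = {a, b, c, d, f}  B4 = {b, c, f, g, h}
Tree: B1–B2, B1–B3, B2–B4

Vertex coverage: the bags together contain {a, b, c, d, e, f, g, h}, the full vertex set. Edge coverage: each edge of G has both endpoints in at least one bag. Running intersection: for every vertex, the bags containing it form a connected subtree. All three properties hold, so this is a valid tree decomposition of width max|bag| − 1 = 4, and hence tw(G) ≤ 4.

Yes; width 4.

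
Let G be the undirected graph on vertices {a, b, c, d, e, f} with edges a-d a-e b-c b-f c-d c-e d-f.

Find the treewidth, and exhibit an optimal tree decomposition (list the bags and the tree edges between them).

Every bag has size at most 3, so the width is 3 − 1 = 2 and tw(G) ≤ 2. The edges b–f–d–c–b form a cycle, so G is not a tree and its treewidth is at least 2. Hence tw(G) = 2 exactly.

Treewidth 2.
One optimal decomposition is:
Bags: B1 = {b, c, f}  B2 = {c, d, f}  B3 = {c, d, e}  B4 = {a, d, e}
Tree: B1–B2, B2–B3, B3–B4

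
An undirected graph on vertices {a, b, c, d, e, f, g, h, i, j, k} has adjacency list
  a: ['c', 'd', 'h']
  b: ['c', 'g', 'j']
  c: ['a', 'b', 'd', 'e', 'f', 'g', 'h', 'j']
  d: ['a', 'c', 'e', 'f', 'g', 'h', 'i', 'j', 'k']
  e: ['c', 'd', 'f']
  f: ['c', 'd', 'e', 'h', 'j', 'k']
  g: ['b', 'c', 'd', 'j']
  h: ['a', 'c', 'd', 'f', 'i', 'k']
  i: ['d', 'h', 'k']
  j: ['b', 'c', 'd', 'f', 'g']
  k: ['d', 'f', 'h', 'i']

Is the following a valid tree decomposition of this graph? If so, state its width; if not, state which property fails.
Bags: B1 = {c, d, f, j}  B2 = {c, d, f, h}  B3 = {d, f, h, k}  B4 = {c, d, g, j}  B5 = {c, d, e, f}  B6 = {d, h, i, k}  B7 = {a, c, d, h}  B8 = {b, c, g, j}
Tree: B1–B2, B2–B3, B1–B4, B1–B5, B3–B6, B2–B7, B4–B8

Yes; width 3.

Vertex coverage: the bags together contain {a, b, c, d, e, f, g, h, i, j, k}, the full vertex set. Edge coverage: each edge of G has both endpoints in at least one bag. Running intersection: for every vertex, the bags containing it form a connected subtree. All three properties hold, so this is a valid tree decomposition of width max|bag| − 1 = 3, and hence tw(G) ≤ 3.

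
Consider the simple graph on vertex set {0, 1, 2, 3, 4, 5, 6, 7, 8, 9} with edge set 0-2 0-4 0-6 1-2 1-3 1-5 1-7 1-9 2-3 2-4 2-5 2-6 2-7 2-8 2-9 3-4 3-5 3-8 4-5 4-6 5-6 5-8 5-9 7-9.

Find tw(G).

3

A width-3 tree decomposition is:
Bags: B1 = {2, 3, 5, 8}  B2 = {2, 3, 4, 5}  B3 = {1, 2, 3, 5}  B4 = {2, 4, 5, 6}  B5 = {1, 2, 5, 9}  B6 = {0, 2, 4, 6}  B7 = {1, 2, 7, 9}
Tree: B1–B2, B1–B3, B2–B4, B3–B5, B4–B6, B5–B7
The largest bag has 4 vertices, giving width 3; this decomposition certifies tw(G) ≤ 3. On the other hand G contains the 4-clique {0, 2, 4, 6}. A clique must lie in a single bag of any decomposition, so no decomposition can have width below 3. Therefore the treewidth is 3.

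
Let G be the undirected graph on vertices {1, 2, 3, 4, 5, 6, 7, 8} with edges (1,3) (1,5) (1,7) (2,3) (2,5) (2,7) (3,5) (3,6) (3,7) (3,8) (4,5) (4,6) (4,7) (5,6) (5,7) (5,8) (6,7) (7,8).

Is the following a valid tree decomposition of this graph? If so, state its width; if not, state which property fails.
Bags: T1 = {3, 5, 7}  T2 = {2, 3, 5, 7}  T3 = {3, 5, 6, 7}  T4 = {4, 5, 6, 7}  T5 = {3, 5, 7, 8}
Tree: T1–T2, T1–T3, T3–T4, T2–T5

A tree decomposition must satisfy three properties: every vertex lies in some bag; for every edge, both endpoints lie together in some bag; and for every vertex, the bags containing it form a connected subtree. Here vertex 1 appears in no bag, so the decomposition is invalid.

No — vertex 1 appears in no bag.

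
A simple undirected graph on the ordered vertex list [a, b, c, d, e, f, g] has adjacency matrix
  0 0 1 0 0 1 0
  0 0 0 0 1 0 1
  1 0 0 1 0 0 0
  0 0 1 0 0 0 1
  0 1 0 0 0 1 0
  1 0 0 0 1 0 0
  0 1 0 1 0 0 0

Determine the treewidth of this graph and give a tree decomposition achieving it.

Treewidth 2.
Bags: B1 = {a, e, f}  B2 = {a, b, e}  B3 = {a, b, g}  B4 = {a, d, g}  B5 = {a, c, d}
Tree: B1–B2, B2–B3, B3–B4, B4–B5

Every bag has size at most 3, so the width is 3 − 1 = 2 and tw(G) ≤ 2. Since a–f–e–b–g–d–c–a is a cycle in G, G is not acyclic. Forests are exactly the graphs of treewidth ≤ 1, so tw(G) ≥ 2. Combining the bounds, tw(G) = 2.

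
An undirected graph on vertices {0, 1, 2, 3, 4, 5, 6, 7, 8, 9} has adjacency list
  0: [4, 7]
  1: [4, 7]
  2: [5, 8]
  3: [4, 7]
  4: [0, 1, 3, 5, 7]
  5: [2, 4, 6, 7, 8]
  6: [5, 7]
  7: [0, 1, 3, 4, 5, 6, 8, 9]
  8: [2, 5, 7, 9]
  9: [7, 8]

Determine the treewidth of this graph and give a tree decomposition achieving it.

Treewidth 2.
One optimal decomposition is:
Bags: B1 = {4, 5, 7}  B2 = {5, 7, 8}  B3 = {1, 4, 7}  B4 = {2, 5, 8}  B5 = {7, 8, 9}  B6 = {0, 4, 7}  B7 = {5, 6, 7}  B8 = {3, 4, 7}
Tree: B1–B2, B1–B3, B2–B4, B2–B5, B3–B6, B1–B7, B3–B8

Every bag has size at most 3, so the width is 3 − 1 = 2 and tw(G) ≤ 2. On the other hand G contains the 3-clique {2, 5, 8}. A clique must lie in a single bag of any decomposition, so no decomposition can have width below 2. Therefore the treewidth is 2.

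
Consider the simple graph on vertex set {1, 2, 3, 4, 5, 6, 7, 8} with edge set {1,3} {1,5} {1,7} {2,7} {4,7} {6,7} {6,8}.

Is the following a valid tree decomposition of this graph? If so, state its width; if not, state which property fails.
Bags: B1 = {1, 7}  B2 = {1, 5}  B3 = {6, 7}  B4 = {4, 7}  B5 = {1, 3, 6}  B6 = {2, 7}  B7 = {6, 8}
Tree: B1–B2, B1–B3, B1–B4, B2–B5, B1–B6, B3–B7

No — bags containing vertex 6 are not connected in the tree.

A tree decomposition must satisfy three properties: every vertex lies in some bag; for every edge, both endpoints lie together in some bag; and for every vertex, the bags containing it form a connected subtree. Here bags containing vertex 6 are not connected in the tree, so the decomposition is invalid.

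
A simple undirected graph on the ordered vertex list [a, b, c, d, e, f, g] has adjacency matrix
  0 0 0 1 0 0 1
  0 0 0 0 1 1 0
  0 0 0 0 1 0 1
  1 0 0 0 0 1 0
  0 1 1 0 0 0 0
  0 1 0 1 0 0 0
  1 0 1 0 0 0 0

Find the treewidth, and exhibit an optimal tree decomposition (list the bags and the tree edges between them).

Treewidth 2.
Bags: B1 = {b, d, f}  B2 = {b, d, e}  B3 = {c, d, e}  B4 = {c, d, g}  B5 = {a, d, g}
Tree: B1–B2, B2–B3, B3–B4, B4–B5

Each bag holds 3 vertices, so the decomposition has width 2, which upper-bounds the treewidth. Since d–f–b–e–c–g–a–d is a cycle in G, G is not acyclic. Forests are exactly the graphs of treewidth ≤ 1, so tw(G) ≥ 2. Combining the bounds, tw(G) = 2.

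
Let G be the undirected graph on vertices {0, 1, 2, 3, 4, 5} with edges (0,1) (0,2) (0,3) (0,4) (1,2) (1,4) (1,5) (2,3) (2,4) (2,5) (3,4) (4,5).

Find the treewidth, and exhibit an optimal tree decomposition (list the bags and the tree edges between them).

Treewidth 3.
One such decomposition:
Bags: B1 = {0, 1, 2, 4}  B2 = {0, 2, 3, 4}  B3 = {1, 2, 4, 5}
Tree: B1–B2, B1–B3

Each bag holds 4 vertices, so the decomposition has width 3, which upper-bounds the treewidth. For the lower bound, the 4 vertices {0, 1, 2, 4} are pairwise adjacent, and any tree decomposition puts a clique entirely inside one bag — forcing width ≥ 3. Therefore the treewidth is 3.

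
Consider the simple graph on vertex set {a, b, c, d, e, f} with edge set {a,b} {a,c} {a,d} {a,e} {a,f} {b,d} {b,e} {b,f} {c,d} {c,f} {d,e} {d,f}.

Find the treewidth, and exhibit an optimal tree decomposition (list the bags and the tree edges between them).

Treewidth 3.
One optimal decomposition is:
Bags: B1 = {a, b, d, e}  B2 = {a, b, d, f}  B3 = {a, c, d, f}
Tree: B1–B2, B2–B3

Every bag has size at most 4, so the width is 4 − 1 = 3 and tw(G) ≤ 3. On the other hand G contains the 4-clique {a, b, d, e}. A clique must lie in a single bag of any decomposition, so no decomposition can have width below 3. The upper and lower bounds meet at 3, so that is the treewidth.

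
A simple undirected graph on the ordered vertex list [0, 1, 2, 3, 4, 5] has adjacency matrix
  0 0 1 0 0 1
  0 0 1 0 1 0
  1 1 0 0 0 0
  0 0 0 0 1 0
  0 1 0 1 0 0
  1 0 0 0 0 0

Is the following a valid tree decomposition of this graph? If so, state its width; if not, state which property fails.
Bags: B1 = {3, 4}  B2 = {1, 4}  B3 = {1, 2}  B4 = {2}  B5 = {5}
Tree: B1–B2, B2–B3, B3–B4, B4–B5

A tree decomposition must satisfy three properties: every vertex lies in some bag; for every edge, both endpoints lie together in some bag; and for every vertex, the bags containing it form a connected subtree. Here vertex 0 appears in no bag, so the decomposition is invalid.

No — vertex 0 appears in no bag.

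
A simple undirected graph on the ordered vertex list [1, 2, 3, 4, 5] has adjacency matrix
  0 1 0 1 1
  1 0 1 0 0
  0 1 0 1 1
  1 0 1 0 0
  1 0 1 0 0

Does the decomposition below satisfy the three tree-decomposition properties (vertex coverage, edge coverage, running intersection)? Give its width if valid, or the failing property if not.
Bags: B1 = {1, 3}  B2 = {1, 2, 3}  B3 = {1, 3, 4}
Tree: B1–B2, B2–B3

No — vertex 5 appears in no bag.

A tree decomposition must satisfy three properties: every vertex lies in some bag; for every edge, both endpoints lie together in some bag; and for every vertex, the bags containing it form a connected subtree. Here vertex 5 appears in no bag, so the decomposition is invalid.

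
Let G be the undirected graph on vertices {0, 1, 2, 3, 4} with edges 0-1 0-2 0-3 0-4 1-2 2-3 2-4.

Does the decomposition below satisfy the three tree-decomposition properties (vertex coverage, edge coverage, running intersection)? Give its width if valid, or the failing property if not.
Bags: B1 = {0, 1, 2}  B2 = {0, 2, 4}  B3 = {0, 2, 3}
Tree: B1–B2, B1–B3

Yes; width 2.

Every vertex of G appears in some bag (union = {0, 1, 2, 3, 4}); every edge is covered by a bag; and for each vertex v the set of bags containing v is connected in the bag tree. The decomposition is therefore valid. The largest bag has 3 vertices, so the width is 2.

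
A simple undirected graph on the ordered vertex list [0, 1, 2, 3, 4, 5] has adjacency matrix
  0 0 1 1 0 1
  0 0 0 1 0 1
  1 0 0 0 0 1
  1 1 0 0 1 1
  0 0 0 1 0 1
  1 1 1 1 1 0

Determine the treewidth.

A width-2 tree decomposition is:
Bags: B1 = {1, 3, 5}  B2 = {0, 3, 5}  B3 = {3, 4, 5}  B4 = {0, 2, 5}
Tree: B1–B2, B1–B3, B2–B4
Every bag has size at most 3, so the width is 3 − 1 = 2 and tw(G) ≤ 2. Conversely, {0, 2, 5} is a clique of size 3, and the vertices of any clique must share a bag in every tree decomposition; so some bag has ≥ 3 vertices and tw(G) ≥ 2. Therefore the treewidth is 2.

2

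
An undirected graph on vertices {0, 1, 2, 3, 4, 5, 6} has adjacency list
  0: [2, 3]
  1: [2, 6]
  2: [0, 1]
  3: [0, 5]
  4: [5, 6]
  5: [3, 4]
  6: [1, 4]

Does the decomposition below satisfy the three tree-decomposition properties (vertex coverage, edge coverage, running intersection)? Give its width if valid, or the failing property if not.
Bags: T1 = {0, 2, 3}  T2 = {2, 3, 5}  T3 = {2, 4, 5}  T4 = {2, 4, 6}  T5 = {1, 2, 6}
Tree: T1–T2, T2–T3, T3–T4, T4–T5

Checking the three conditions: (i) the bags cover all of {0, 1, 2, 3, 4, 5, 6}; (ii) for each edge, some bag contains both endpoints; (iii) the bags containing any fixed vertex form a subtree. All hold, so the decomposition is valid with width 3 − 1 = 2.

Yes; width 2.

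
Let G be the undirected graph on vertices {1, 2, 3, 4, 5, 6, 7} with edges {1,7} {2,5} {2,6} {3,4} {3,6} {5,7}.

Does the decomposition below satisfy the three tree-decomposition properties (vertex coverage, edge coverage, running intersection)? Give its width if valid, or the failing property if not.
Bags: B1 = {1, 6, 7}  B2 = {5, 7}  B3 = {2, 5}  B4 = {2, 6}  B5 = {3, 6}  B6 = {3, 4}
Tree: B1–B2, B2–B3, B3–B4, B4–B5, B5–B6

A tree decomposition must satisfy three properties: every vertex lies in some bag; for every edge, both endpoints lie together in some bag; and for every vertex, the bags containing it form a connected subtree. Here bags containing vertex 6 are not connected in the tree, so the decomposition is invalid.

No — bags containing vertex 6 are not connected in the tree.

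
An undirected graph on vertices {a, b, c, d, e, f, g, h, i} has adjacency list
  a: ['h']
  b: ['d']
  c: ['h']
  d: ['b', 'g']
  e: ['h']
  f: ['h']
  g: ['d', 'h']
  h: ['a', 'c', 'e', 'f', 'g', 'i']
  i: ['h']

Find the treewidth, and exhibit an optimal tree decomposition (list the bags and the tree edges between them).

Treewidth 1.
Bags: B1 = {c, h}  B2 = {a, h}  B3 = {f, h}  B4 = {g, h}  B5 = {d, g}  B6 = {e, h}  B7 = {b, d}  B8 = {h, i}
Tree: B1–B2, B2–B3, B3–B4, B4–B5, B1–B6, B5–B7, B2–B8

Each bag holds 2 vertices, so the decomposition has width 1, which upper-bounds the treewidth. Any graph with an edge has treewidth ≥ 1, and G has the edge h–c. Hence tw(G) = 1 exactly.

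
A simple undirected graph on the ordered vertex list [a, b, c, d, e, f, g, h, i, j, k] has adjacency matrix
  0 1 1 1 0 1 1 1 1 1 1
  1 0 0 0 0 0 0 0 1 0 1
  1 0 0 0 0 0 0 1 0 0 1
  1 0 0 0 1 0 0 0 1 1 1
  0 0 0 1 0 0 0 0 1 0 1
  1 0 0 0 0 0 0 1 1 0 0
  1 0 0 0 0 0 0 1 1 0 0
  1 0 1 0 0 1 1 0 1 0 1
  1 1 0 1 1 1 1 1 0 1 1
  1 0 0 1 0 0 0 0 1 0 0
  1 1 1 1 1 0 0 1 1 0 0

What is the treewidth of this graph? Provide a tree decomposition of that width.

The largest bag has 4 vertices, giving width 3; this decomposition certifies tw(G) ≤ 3. Conversely, {a, c, h, k} is a clique of size 4, and the vertices of any clique must share a bag in every tree decomposition; so some bag has ≥ 4 vertices and tw(G) ≥ 3. Combining the bounds, tw(G) = 3.

Treewidth 3.
Bags: B1 = {a, d, i, k}  B2 = {a, d, i, j}  B3 = {a, b, i, k}  B4 = {a, h, i, k}  B5 = {a, c, h, k}  B6 = {a, g, h, i}  B7 = {d, e, i, k}  B8 = {a, f, h, i}
Tree: B1–B2, B1–B3, B1–B4, B4–B5, B4–B6, B1–B7, B4–B8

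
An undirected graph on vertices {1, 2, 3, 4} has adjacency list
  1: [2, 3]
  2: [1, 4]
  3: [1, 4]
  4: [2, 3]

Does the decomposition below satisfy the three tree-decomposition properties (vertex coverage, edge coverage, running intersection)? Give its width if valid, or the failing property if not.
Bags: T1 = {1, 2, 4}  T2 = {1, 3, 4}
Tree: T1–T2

Yes; width 2.

Every vertex of G appears in some bag (union = {1, 2, 3, 4}); every edge is covered by a bag; and for each vertex v the set of bags containing v is connected in the bag tree. The decomposition is therefore valid. The largest bag has 3 vertices, so the width is 2.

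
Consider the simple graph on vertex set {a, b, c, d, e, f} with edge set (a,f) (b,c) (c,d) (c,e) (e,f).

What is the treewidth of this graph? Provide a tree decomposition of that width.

Treewidth 1.
One such decomposition:
Bags: B1 = {c, d}  B2 = {c, e}  B3 = {e, f}  B4 = {b, c}  B5 = {a, f}
Tree: B1–B2, B2–B3, B2–B4, B3–B5

Each bag holds 2 vertices, so the decomposition has width 1, which upper-bounds the treewidth. Since G has at least one edge (e.g. c–d), it is not an edgeless graph, so tw(G) ≥ 1. The upper and lower bounds meet at 1, so that is the treewidth.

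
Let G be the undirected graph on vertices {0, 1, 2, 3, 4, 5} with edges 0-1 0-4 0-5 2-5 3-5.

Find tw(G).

A width-1 tree decomposition is:
Bags: B1 = {0, 5}  B2 = {0, 1}  B3 = {2, 5}  B4 = {0, 4}  B5 = {3, 5}
Tree: B1–B2, B1–B3, B1–B4, B1–B5
Every bag has size at most 2, so the width is 2 − 1 = 1 and tw(G) ≤ 1. G has an edge, so its treewidth is at least 1. The upper and lower bounds meet at 1, so that is the treewidth.

1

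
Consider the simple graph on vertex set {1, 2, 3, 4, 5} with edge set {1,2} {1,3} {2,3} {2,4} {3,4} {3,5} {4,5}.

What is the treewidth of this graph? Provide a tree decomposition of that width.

Treewidth 2.
One optimal decomposition is:
Bags: B1 = {2, 3, 4}  B2 = {1, 2, 3}  B3 = {3, 4, 5}
Tree: B1–B2, B1–B3

Every bag has size at most 3, so the width is 3 − 1 = 2 and tw(G) ≤ 2. For the lower bound, the 3 vertices {1, 2, 3} are pairwise adjacent, and any tree decomposition puts a clique entirely inside one bag — forcing width ≥ 2. Hence tw(G) = 2 exactly.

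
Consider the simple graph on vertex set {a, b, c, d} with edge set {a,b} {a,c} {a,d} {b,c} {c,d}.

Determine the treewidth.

A width-2 tree decomposition is:
Bags: B1 = {a, b, c}  B2 = {a, c, d}
Tree: B1–B2
The largest bag has 3 vertices, giving width 2; this decomposition certifies tw(G) ≤ 2. On the other hand G contains the 3-clique {a, c, d}. A clique must lie in a single bag of any decomposition, so no decomposition can have width below 2. Hence tw(G) = 2 exactly.

2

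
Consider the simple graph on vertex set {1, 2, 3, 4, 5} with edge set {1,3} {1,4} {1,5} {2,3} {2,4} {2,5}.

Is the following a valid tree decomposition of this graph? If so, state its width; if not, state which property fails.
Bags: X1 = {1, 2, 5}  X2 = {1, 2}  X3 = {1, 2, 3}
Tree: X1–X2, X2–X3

A tree decomposition must satisfy three properties: every vertex lies in some bag; for every edge, both endpoints lie together in some bag; and for every vertex, the bags containing it form a connected subtree. Here vertex 4 appears in no bag, so the decomposition is invalid.

No — vertex 4 appears in no bag.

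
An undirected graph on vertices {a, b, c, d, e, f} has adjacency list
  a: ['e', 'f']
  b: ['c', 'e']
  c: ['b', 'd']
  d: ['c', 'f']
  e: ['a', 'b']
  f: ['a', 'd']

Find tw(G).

A width-2 tree decomposition is:
Bags: B1 = {a, d, f}  B2 = {a, c, d}  B3 = {a, b, c}  B4 = {a, b, e}
Tree: B1–B2, B2–B3, B3–B4
Each bag holds 3 vertices, so the decomposition has width 2, which upper-bounds the treewidth. The edges a–f–d–c–b–e–a form a cycle, so G is not a tree and its treewidth is at least 2. Hence tw(G) = 2 exactly.

2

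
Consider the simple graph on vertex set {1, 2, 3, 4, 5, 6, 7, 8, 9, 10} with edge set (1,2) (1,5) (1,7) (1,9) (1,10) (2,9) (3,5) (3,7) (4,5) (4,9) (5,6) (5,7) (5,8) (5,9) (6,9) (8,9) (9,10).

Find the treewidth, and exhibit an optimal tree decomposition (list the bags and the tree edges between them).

Every bag has size at most 3, so the width is 3 − 1 = 2 and tw(G) ≤ 2. On the other hand G contains the 3-clique {1, 2, 9}. A clique must lie in a single bag of any decomposition, so no decomposition can have width below 2. The upper and lower bounds meet at 2, so that is the treewidth.

Treewidth 2.
One optimal decomposition is:
Bags: B1 = {1, 2, 9}  B2 = {1, 5, 9}  B3 = {1, 5, 7}  B4 = {3, 5, 7}  B5 = {5, 6, 9}  B6 = {1, 9, 10}  B7 = {4, 5, 9}  B8 = {5, 8, 9}
Tree: B1–B2, B2–B3, B3–B4, B2–B5, B2–B6, B2–B7, B5–B8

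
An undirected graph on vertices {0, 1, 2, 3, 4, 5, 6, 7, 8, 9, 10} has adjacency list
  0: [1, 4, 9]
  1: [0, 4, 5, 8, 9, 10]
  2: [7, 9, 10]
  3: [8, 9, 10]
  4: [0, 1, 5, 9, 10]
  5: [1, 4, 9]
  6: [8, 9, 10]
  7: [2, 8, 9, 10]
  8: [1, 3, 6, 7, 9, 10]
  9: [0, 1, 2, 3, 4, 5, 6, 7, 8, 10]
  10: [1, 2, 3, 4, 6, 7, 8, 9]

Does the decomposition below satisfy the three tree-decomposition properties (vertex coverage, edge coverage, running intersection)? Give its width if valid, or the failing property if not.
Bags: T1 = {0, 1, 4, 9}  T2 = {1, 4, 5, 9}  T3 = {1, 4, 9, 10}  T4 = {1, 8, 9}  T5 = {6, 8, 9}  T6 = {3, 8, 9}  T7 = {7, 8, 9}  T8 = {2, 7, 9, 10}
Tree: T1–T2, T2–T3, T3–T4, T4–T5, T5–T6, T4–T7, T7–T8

No — edge (10,8) lies in no bag.

A tree decomposition must satisfy three properties: every vertex lies in some bag; for every edge, both endpoints lie together in some bag; and for every vertex, the bags containing it form a connected subtree. Here edge (10,8) lies in no bag, so the decomposition is invalid.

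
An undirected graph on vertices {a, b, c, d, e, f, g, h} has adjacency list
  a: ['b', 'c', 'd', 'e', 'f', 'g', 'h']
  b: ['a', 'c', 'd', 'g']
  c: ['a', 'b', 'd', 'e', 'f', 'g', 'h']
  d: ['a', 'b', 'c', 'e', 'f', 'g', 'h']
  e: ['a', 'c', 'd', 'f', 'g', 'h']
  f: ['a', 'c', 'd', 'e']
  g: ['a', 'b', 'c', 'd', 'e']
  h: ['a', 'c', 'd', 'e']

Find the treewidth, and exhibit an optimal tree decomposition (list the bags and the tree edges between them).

Treewidth 4.
One optimal decomposition is:
Bags: B1 = {a, c, d, e, g}  B2 = {a, c, d, e, f}  B3 = {a, c, d, e, h}  B4 = {a, b, c, d, g}
Tree: B1–B2, B1–B3, B1–B4

Every bag has size at most 5, so the width is 5 − 1 = 4 and tw(G) ≤ 4. On the other hand G contains the 5-clique {a, c, d, e, g}. A clique must lie in a single bag of any decomposition, so no decomposition can have width below 4. Hence tw(G) = 4 exactly.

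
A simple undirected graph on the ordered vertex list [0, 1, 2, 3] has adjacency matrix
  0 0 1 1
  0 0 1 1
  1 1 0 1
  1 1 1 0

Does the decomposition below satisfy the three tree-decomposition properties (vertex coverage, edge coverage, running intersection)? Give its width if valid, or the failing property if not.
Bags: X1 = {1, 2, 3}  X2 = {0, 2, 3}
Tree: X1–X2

Every vertex of G appears in some bag (union = {0, 1, 2, 3}); every edge is covered by a bag; and for each vertex v the set of bags containing v is connected in the bag tree. The decomposition is therefore valid. The largest bag has 3 vertices, so the width is 2.

Yes; width 2.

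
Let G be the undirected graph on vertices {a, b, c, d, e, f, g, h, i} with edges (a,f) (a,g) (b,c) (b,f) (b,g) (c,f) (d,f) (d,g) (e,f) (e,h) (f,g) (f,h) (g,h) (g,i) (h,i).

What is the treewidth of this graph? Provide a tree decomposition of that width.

Every bag has size at most 3, so the width is 3 − 1 = 2 and tw(G) ≤ 2. For the lower bound, the 3 vertices {d, f, g} are pairwise adjacent, and any tree decomposition puts a clique entirely inside one bag — forcing width ≥ 2. Hence tw(G) = 2 exactly.

Treewidth 2.
One such decomposition:
Bags: B1 = {f, g, h}  B2 = {b, f, g}  B3 = {g, h, i}  B4 = {a, f, g}  B5 = {b, c, f}  B6 = {d, f, g}  B7 = {e, f, h}
Tree: B1–B2, B1–B3, B1–B4, B2–B5, B2–B6, B1–B7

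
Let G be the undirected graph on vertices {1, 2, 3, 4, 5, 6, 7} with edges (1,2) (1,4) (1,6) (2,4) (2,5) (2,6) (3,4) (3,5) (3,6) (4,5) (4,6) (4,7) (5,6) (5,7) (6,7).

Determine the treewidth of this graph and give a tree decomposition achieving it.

Every bag has size at most 4, so the width is 4 − 1 = 3 and tw(G) ≤ 3. Conversely, {1, 2, 4, 6} is a clique of size 4, and the vertices of any clique must share a bag in every tree decomposition; so some bag has ≥ 4 vertices and tw(G) ≥ 3. Hence tw(G) = 3 exactly.

Treewidth 3.
Bags: B1 = {2, 4, 5, 6}  B2 = {3, 4, 5, 6}  B3 = {1, 2, 4, 6}  B4 = {4, 5, 6, 7}
Tree: B1–B2, B1–B3, B1–B4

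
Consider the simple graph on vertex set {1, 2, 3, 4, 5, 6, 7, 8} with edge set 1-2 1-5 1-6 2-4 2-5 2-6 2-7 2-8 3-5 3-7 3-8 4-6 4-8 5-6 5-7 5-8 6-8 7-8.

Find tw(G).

3

A width-3 tree decomposition is:
Bags: B1 = {2, 5, 6, 8}  B2 = {1, 2, 5, 6}  B3 = {2, 4, 6, 8}  B4 = {2, 5, 7, 8}  B5 = {3, 5, 7, 8}
Tree: B1–B2, B1–B3, B1–B4, B4–B5
Each bag holds 4 vertices, so the decomposition has width 3, which upper-bounds the treewidth. On the other hand G contains the 4-clique {2, 4, 6, 8}. A clique must lie in a single bag of any decomposition, so no decomposition can have width below 3. Combining the bounds, tw(G) = 3.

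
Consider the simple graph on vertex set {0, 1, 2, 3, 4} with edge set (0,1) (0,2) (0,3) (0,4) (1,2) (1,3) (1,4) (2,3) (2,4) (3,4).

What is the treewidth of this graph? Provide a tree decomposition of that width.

A single bag containing all 5 vertices is trivially a valid decomposition of width 4. On the other hand G contains the 5-clique {0, 1, 2, 3, 4}. A clique must lie in a single bag of any decomposition, so no decomposition can have width below 4. Combining the bounds, tw(G) = 4.

Treewidth 4.
Bags: B1 = {0, 1, 2, 3, 4}
Tree: (single bag)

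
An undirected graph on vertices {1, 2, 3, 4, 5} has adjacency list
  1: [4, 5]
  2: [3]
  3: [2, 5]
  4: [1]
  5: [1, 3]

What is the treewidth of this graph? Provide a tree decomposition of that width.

Treewidth 1.
Bags: B1 = {2, 3}  B2 = {3, 5}  B3 = {1, 5}  B4 = {1, 4}
Tree: B1–B2, B2–B3, B3–B4

The largest bag has 2 vertices, giving width 1; this decomposition certifies tw(G) ≤ 1. Any graph with an edge has treewidth ≥ 1, and G has the edge 2–3. Combining the bounds, tw(G) = 1.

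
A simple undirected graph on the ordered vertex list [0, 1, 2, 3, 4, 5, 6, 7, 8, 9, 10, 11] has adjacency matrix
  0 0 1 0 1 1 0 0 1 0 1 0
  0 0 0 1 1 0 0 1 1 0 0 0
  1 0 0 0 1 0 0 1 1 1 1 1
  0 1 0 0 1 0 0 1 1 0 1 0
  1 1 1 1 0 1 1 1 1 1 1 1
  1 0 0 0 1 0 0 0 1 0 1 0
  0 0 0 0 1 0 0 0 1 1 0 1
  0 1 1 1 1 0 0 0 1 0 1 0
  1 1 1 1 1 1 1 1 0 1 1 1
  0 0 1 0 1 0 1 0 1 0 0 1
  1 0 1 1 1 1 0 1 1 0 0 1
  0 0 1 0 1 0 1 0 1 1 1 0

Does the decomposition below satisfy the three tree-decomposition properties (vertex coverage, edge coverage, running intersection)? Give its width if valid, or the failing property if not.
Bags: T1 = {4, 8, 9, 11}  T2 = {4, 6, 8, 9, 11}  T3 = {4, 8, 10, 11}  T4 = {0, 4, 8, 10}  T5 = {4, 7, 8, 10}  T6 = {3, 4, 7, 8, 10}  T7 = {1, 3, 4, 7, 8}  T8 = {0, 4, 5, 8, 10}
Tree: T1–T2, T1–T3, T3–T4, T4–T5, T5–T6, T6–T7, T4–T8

No — vertex 2 appears in no bag.

A tree decomposition must satisfy three properties: every vertex lies in some bag; for every edge, both endpoints lie together in some bag; and for every vertex, the bags containing it form a connected subtree. Here vertex 2 appears in no bag, so the decomposition is invalid.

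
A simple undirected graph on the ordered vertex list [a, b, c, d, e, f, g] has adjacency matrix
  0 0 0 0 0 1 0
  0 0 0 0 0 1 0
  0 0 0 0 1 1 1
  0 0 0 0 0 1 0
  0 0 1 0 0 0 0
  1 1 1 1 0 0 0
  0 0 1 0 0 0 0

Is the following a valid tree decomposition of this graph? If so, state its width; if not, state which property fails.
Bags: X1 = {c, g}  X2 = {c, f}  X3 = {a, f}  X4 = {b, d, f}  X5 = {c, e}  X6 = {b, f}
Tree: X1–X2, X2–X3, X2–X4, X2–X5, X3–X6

A tree decomposition must satisfy three properties: every vertex lies in some bag; for every edge, both endpoints lie together in some bag; and for every vertex, the bags containing it form a connected subtree. Here bags containing vertex b are not connected in the tree, so the decomposition is invalid.

No — bags containing vertex b are not connected in the tree.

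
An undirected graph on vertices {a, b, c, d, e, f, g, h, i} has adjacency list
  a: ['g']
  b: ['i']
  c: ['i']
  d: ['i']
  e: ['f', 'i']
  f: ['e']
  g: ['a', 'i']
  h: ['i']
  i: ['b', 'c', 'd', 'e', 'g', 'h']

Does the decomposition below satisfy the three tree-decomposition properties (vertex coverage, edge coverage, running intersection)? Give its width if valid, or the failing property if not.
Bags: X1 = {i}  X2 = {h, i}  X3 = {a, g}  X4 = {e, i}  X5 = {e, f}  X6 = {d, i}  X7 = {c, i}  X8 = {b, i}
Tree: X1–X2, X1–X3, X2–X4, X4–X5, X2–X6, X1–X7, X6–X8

A tree decomposition must satisfy three properties: every vertex lies in some bag; for every edge, both endpoints lie together in some bag; and for every vertex, the bags containing it form a connected subtree. Here edge (g,i) lies in no bag, so the decomposition is invalid.

No — edge (g,i) lies in no bag.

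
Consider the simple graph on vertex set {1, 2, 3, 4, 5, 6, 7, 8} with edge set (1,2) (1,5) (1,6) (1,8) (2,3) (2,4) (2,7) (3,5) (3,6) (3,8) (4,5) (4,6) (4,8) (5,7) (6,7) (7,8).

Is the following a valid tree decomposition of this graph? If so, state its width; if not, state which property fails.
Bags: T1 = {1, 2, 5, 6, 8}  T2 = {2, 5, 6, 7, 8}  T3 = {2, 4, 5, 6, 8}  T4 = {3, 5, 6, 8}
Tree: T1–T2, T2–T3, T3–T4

No — edge (2,3) lies in no bag.

A tree decomposition must satisfy three properties: every vertex lies in some bag; for every edge, both endpoints lie together in some bag; and for every vertex, the bags containing it form a connected subtree. Here edge (2,3) lies in no bag, so the decomposition is invalid.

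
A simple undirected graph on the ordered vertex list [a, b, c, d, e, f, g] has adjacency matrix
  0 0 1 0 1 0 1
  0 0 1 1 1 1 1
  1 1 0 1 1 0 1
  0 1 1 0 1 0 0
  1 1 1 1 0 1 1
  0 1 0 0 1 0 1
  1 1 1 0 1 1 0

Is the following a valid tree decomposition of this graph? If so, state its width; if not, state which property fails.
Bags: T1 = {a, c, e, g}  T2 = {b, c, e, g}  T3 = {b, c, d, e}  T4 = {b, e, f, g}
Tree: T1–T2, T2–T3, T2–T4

Yes; width 3.

Checking the three conditions: (i) the bags cover all of {a, b, c, d, e, f, g}; (ii) for each edge, some bag contains both endpoints; (iii) the bags containing any fixed vertex form a subtree. All hold, so the decomposition is valid with width 4 − 1 = 3.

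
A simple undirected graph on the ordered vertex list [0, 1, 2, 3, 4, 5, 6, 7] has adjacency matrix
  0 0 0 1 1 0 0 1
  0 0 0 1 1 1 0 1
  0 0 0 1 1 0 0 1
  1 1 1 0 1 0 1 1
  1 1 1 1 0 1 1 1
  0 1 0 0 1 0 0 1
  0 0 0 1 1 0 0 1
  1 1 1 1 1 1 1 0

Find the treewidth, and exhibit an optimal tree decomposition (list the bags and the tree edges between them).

Each bag holds 4 vertices, so the decomposition has width 3, which upper-bounds the treewidth. For the lower bound, the 4 vertices {0, 3, 4, 7} are pairwise adjacent, and any tree decomposition puts a clique entirely inside one bag — forcing width ≥ 3. The upper and lower bounds meet at 3, so that is the treewidth.

Treewidth 3.
One optimal decomposition is:
Bags: B1 = {0, 3, 4, 7}  B2 = {1, 3, 4, 7}  B3 = {1, 4, 5, 7}  B4 = {3, 4, 6, 7}  B5 = {2, 3, 4, 7}
Tree: B1–B2, B2–B3, B2–B4, B4–B5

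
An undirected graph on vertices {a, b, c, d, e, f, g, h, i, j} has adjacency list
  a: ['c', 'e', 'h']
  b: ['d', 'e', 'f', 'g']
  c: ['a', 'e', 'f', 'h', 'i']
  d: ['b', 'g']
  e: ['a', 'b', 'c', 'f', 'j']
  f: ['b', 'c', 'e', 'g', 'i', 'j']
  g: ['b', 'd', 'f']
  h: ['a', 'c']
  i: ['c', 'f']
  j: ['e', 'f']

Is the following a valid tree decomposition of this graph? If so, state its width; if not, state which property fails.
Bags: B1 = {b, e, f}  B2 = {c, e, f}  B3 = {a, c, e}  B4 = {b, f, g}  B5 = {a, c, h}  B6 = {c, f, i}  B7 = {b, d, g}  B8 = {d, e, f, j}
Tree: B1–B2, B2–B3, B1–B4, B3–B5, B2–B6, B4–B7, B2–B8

A tree decomposition must satisfy three properties: every vertex lies in some bag; for every edge, both endpoints lie together in some bag; and for every vertex, the bags containing it form a connected subtree. Here bags containing vertex d are not connected in the tree, so the decomposition is invalid.

No — bags containing vertex d are not connected in the tree.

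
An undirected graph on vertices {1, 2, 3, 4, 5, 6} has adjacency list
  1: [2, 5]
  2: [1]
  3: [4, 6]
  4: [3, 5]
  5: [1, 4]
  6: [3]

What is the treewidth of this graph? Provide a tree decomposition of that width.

Treewidth 1.
One such decomposition:
Bags: B1 = {1, 2}  B2 = {1, 5}  B3 = {4, 5}  B4 = {3, 4}  B5 = {3, 6}
Tree: B1–B2, B2–B3, B3–B4, B4–B5

Each bag holds 2 vertices, so the decomposition has width 1, which upper-bounds the treewidth. G has an edge, so its treewidth is at least 1. The upper and lower bounds meet at 1, so that is the treewidth.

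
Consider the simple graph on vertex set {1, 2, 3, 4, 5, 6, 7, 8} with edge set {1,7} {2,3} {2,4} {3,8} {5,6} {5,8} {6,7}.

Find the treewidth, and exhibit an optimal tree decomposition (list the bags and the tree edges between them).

Treewidth 1.
Bags: B1 = {1, 7}  B2 = {6, 7}  B3 = {5, 6}  B4 = {5, 8}  B5 = {3, 8}  B6 = {2, 3}  B7 = {2, 4}
Tree: B1–B2, B2–B3, B3–B4, B4–B5, B5–B6, B6–B7

Each bag holds 2 vertices, so the decomposition has width 1, which upper-bounds the treewidth. G has an edge, so its treewidth is at least 1. Therefore the treewidth is 1.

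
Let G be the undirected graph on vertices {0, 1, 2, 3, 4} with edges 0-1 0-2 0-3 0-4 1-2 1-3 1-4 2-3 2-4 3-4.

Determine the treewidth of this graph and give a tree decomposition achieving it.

A single bag containing all 5 vertices is trivially a valid decomposition of width 4. For the lower bound, the 5 vertices {0, 1, 2, 3, 4} are pairwise adjacent, and any tree decomposition puts a clique entirely inside one bag — forcing width ≥ 4. The upper and lower bounds meet at 4, so that is the treewidth.

Treewidth 4.
One such decomposition:
Bags: B1 = {0, 1, 2, 3, 4}
Tree: (single bag)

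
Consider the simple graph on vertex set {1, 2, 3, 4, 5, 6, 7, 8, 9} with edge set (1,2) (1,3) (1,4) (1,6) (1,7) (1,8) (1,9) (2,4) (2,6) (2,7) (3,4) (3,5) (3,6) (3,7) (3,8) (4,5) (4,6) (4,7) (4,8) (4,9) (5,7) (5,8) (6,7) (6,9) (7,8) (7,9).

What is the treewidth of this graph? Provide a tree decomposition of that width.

Every bag has size at most 5, so the width is 5 − 1 = 4 and tw(G) ≤ 4. On the other hand G contains the 5-clique {1, 3, 4, 7, 8}. A clique must lie in a single bag of any decomposition, so no decomposition can have width below 4. The upper and lower bounds meet at 4, so that is the treewidth.

Treewidth 4.
Bags: B1 = {1, 3, 4, 7, 8}  B2 = {3, 4, 5, 7, 8}  B3 = {1, 3, 4, 6, 7}  B4 = {1, 2, 4, 6, 7}  B5 = {1, 4, 6, 7, 9}
Tree: B1–B2, B1–B3, B3–B4, B4–B5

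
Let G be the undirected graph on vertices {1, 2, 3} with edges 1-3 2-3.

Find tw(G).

A width-1 tree decomposition is:
Bags: B1 = {1, 3}  B2 = {2, 3}
Tree: B1–B2
The largest bag has 2 vertices, giving width 1; this decomposition certifies tw(G) ≤ 1. Since G has at least one edge (e.g. 3–1), it is not an edgeless graph, so tw(G) ≥ 1. The upper and lower bounds meet at 1, so that is the treewidth.

1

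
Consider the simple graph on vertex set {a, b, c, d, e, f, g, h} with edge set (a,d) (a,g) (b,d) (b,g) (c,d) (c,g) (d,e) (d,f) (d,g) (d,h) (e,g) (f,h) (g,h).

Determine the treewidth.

A width-2 tree decomposition is:
Bags: B1 = {d, g, h}  B2 = {d, e, g}  B3 = {d, f, h}  B4 = {a, d, g}  B5 = {c, d, g}  B6 = {b, d, g}
Tree: B1–B2, B1–B3, B1–B4, B4–B5, B2–B6
The largest bag has 3 vertices, giving width 2; this decomposition certifies tw(G) ≤ 2. For the lower bound, the 3 vertices {d, g, h} are pairwise adjacent, and any tree decomposition puts a clique entirely inside one bag — forcing width ≥ 2. Combining the bounds, tw(G) = 2.

2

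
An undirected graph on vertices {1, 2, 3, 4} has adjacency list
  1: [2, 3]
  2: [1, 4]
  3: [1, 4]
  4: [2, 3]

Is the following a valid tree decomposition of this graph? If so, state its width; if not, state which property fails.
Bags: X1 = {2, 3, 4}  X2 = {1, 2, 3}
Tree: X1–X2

Yes; width 2.

Every vertex of G appears in some bag (union = {1, 2, 3, 4}); every edge is covered by a bag; and for each vertex v the set of bags containing v is connected in the bag tree. The decomposition is therefore valid. The largest bag has 3 vertices, so the width is 2.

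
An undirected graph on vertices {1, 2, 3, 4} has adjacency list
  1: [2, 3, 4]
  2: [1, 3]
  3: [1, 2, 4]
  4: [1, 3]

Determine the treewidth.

A width-2 tree decomposition is:
Bags: B1 = {1, 2, 3}  B2 = {1, 3, 4}
Tree: B1–B2
Each bag holds 3 vertices, so the decomposition has width 2, which upper-bounds the treewidth. On the other hand G contains the 3-clique {1, 2, 3}. A clique must lie in a single bag of any decomposition, so no decomposition can have width below 2. Hence tw(G) = 2 exactly.

2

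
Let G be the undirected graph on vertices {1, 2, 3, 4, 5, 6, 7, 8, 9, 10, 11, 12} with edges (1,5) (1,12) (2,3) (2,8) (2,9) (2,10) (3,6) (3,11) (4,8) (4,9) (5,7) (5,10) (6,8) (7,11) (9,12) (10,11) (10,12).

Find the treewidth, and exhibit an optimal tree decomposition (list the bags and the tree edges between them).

Each bag holds 4 vertices, so the decomposition has width 3, which upper-bounds the treewidth. For the lower bound: the 4 vertex sets {1,5,7}, {12}, {10}, {2,3,9,11} are disjoint, each induces a connected subgraph, and every pair is joined by at least one edge of G. Contracting each set to a single vertex therefore yields K_{4} as a minor, and since treewidth is minor-monotone, tw(G) ≥ tw(K_{4}) = 3. Therefore the treewidth is 3.

Treewidth 3.
Bags: B1 = {1, 5, 7, 12}  B2 = {5, 7, 10, 12}  B3 = {7, 10, 11, 12}  B4 = {9, 10, 11, 12}  B5 = {2, 9, 10, 11}  B6 = {2, 3, 9, 11}  B7 = {2, 3, 4, 9}  B8 = {2, 3, 4, 8}  B9 = {3, 4, 6, 8}
Tree: B1–B2, B2–B3, B3–B4, B4–B5, B5–B6, B6–B7, B7–B8, B8–B9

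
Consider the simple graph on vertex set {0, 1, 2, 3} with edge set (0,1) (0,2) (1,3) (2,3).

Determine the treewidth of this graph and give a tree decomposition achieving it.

Treewidth 2.
One such decomposition:
Bags: B1 = {0, 2, 3}  B2 = {0, 1, 3}
Tree: B1–B2

The largest bag has 3 vertices, giving width 2; this decomposition certifies tw(G) ≤ 2. Since 0–2–3–1–0 is a cycle in G, G is not acyclic. Forests are exactly the graphs of treewidth ≤ 1, so tw(G) ≥ 2. Therefore the treewidth is 2.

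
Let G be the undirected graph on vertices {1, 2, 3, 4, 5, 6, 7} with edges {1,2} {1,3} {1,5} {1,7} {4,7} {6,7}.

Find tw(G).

A width-1 tree decomposition is:
Bags: B1 = {1, 5}  B2 = {1, 2}  B3 = {1, 7}  B4 = {6, 7}  B5 = {1, 3}  B6 = {4, 7}
Tree: B1–B2, B2–B3, B3–B4, B3–B5, B3–B6
Each bag holds 2 vertices, so the decomposition has width 1, which upper-bounds the treewidth. G has an edge, so its treewidth is at least 1. The upper and lower bounds meet at 1, so that is the treewidth.

1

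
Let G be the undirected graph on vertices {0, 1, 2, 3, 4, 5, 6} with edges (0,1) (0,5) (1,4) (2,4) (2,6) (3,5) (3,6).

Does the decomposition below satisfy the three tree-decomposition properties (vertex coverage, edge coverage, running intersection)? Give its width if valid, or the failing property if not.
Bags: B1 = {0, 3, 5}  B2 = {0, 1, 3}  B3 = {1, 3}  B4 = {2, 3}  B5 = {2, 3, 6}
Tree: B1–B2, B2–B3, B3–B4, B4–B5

A tree decomposition must satisfy three properties: every vertex lies in some bag; for every edge, both endpoints lie together in some bag; and for every vertex, the bags containing it form a connected subtree. Here vertex 4 appears in no bag, so the decomposition is invalid.

No — vertex 4 appears in no bag.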